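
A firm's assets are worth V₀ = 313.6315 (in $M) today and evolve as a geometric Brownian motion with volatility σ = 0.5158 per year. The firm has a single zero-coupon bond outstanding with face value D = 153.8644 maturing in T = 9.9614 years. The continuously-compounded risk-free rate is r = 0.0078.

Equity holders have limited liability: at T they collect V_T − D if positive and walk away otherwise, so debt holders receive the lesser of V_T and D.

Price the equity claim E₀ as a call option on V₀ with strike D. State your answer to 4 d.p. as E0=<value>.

d₁ = [ln(V₀/D) + (r + σ²/2)T] / (σ√T)
   = [ln(313.6315/153.8644) + (0.0078 + 0.5·0.5158²)·9.9614] / (0.5158·√9.9614)
   = [0.712147 + 1.402812] / 1.627952 = 1.299154
d₂ = d₁ − σ√T = 1.299154 − 1.627952 = -0.328798
N(d₁) = 0.903054,  N(d₂) = 0.371154,  e^(−rT) = 0.925243
E₀ = V₀·N(d₁) − D·e^(−rT)·N(d₂)
   = 313.6315·0.903054 − 153.8644·0.925243·0.371154 = 230.388076

E0=230.3881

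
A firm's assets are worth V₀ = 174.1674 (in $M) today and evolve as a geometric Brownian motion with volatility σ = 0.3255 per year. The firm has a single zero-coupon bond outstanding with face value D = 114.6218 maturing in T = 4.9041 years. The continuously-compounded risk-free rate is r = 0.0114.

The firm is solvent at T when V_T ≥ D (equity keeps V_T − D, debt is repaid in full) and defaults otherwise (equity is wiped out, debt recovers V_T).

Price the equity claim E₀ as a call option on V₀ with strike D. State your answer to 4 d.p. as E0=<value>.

d₁ = [ln(V₀/D) + (r + σ²/2)T] / (σ√T)
   = [ln(174.1674/114.6218) + (0.0114 + 0.5·0.3255²)·4.9041] / (0.3255·√4.9041)
   = [0.418379 + 0.315702] / 0.720826 = 1.018388
d₂ = d₁ − σ√T = 1.018388 − 0.720826 = 0.297562
N(d₁) = 0.845753,  N(d₂) = 0.616981,  e^(−rT) = 0.945627
E₀ = V₀·N(d₁) − D·e^(−rT)·N(d₂)
   = 174.1674·0.845753 − 114.6218·0.945627·0.616981 = 80.428356

E0=80.4284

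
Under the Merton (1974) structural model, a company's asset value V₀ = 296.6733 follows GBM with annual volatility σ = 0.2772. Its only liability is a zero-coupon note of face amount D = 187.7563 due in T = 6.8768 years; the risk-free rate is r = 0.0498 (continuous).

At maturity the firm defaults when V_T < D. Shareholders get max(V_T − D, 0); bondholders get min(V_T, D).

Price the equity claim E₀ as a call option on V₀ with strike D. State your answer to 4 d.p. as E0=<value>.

d₁ = [ln(V₀/D) + (r + σ²/2)T] / (σ√T)
   = [ln(296.6733/187.7563) + (0.0498 + 0.5·0.2772²)·6.8768] / (0.2772·√6.8768)
   = [0.457487 + 0.606671] / 0.726920 = 1.463927
d₂ = d₁ − σ√T = 1.463927 − 0.726920 = 0.737007
N(d₁) = 0.928393,  N(d₂) = 0.769441,  e^(−rT) = 0.710018
E₀ = V₀·N(d₁) − D·e^(−rT)·N(d₂)
   = 296.6733·0.928393 − 187.7563·0.710018·0.769441 = 172.854940

E0=172.8549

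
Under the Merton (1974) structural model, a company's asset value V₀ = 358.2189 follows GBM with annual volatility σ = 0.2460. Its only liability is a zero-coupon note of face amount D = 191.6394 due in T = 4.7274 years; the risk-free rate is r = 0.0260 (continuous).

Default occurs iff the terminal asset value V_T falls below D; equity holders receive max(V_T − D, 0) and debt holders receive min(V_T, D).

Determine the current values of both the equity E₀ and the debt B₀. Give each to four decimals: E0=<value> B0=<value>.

d₁ = [ln(V₀/D) + (r + σ²/2)T] / (σ√T)
   = [ln(358.2189/191.6394) + (0.0260 + 0.5·0.2460²)·4.7274] / (0.2460·√4.7274)
   = [0.625529 + 0.265954] / 0.534868 = 1.666736
d₂ = d₁ − σ√T = 1.666736 − 0.534868 = 1.131868
N(d₁) = 0.952217,  N(d₂) = 0.871155,  e^(−rT) = 0.884341
E₀ = V₀·N(d₁) − D·e^(−rT)·N(d₂)
   = 358.2189·0.952217 − 191.6394·0.884341·0.871155 = 193.463295
B₀ = V₀ − E₀ = 358.2189 − 193.463295 = 164.755605

E0=193.4633 B0=164.7556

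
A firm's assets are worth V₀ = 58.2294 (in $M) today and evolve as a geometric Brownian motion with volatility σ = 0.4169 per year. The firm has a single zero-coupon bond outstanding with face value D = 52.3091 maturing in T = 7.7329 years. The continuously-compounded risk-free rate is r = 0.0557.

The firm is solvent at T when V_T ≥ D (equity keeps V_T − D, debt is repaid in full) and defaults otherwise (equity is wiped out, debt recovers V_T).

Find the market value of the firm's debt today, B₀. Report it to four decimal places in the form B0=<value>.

B0=24.0727

d₁ = [ln(V₀/D) + (r + σ²/2)T] / (σ√T)
   = [ln(58.2294/52.3091) + (0.0557 + 0.5·0.4169²)·7.7329] / (0.4169·√7.7329)
   = [0.107220 + 1.102733] / 1.159319 = 1.043676
d₂ = d₁ − σ√T = 1.043676 − 1.159319 = -0.115644
N(d₁) = 0.851682,  N(d₂) = 0.453967,  e^(−rT) = 0.650039
E₀ = V₀·N(d₁) − D·e^(−rT)·N(d₂)
   = 58.2294·0.851682 − 52.3091·0.650039·0.453967 = 34.156706
B₀ = V₀ − E₀ = 58.2294 − 34.156706 = 24.072694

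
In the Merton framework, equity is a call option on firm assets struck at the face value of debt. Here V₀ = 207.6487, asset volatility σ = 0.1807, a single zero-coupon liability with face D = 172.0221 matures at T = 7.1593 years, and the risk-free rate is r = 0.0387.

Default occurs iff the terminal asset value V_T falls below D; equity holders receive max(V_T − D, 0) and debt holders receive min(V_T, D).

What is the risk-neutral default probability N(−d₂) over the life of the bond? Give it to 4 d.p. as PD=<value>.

d₁ = [ln(V₀/D) + (r + σ²/2)T] / (σ√T)
   = [ln(207.6487/172.0221) + (0.0387 + 0.5·0.1807²)·7.1593] / (0.1807·√7.1593)
   = [0.188225 + 0.393949] / 0.483497 = 1.204091
d₂ = d₁ − σ√T = 1.204091 − 0.483497 = 0.720595
risk-neutral PD = N(−d₂) = N(-0.720595) = 0.235579

PD=0.2356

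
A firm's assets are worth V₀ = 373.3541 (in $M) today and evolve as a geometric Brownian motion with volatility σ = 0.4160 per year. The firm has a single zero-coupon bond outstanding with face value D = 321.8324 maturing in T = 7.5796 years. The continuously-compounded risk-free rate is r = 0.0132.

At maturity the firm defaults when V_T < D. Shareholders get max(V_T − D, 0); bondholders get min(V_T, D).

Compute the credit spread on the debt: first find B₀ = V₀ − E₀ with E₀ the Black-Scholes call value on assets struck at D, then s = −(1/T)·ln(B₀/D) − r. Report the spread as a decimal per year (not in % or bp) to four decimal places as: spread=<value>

spread=0.0596

d₁ = [ln(V₀/D) + (r + σ²/2)T] / (σ√T)
   = [ln(373.3541/321.8324) + (0.0132 + 0.5·0.4160²)·7.5796] / (0.4160·√7.5796)
   = [0.148496 + 0.755898] / 1.145293 = 0.789663
d₂ = d₁ − σ√T = 0.789663 − 1.145293 = -0.355630
N(d₁) = 0.785138,  N(d₂) = 0.361059,  e^(−rT) = 0.904792
E₀ = V₀·N(d₁) − D·e^(−rT)·N(d₂)
   = 373.3541·0.785138 − 321.8324·0.904792·0.361059 = 187.997174
B₀ = V₀ − E₀ = 373.3541 − 187.997174 = 185.356926
spread = −(1/T)·ln(B₀/D) − r = −(1/7.5796)·ln(185.356926/321.8324) − 0.0132 = 0.05959376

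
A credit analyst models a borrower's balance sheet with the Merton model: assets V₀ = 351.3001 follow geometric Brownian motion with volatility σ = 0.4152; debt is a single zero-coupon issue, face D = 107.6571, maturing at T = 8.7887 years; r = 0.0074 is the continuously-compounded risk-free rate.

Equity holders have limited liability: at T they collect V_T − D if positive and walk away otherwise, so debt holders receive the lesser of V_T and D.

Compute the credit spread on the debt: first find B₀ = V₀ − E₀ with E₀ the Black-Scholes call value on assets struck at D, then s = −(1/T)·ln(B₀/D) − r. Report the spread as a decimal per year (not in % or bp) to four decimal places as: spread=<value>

d₁ = [ln(V₀/D) + (r + σ²/2)T] / (σ√T)
   = [ln(351.3001/107.6571) + (0.0074 + 0.5·0.4152²)·8.7887] / (0.4152·√8.7887)
   = [1.182690 + 0.822583] / 1.230891 = 1.629123
d₂ = d₁ − σ√T = 1.629123 − 1.230891 = 0.398231
N(d₁) = 0.948356,  N(d₂) = 0.654770,  e^(−rT) = 0.937033
E₀ = V₀·N(d₁) − D·e^(−rT)·N(d₂)
   = 351.3001·0.948356 − 107.6571·0.937033·0.654770 = 267.105621
B₀ = V₀ − E₀ = 351.3001 − 267.105621 = 84.194479
spread = −(1/T)·ln(B₀/D) − r = −(1/8.7887)·ln(84.194479/107.6571) − 0.0074 = 0.02057021

spread=0.0206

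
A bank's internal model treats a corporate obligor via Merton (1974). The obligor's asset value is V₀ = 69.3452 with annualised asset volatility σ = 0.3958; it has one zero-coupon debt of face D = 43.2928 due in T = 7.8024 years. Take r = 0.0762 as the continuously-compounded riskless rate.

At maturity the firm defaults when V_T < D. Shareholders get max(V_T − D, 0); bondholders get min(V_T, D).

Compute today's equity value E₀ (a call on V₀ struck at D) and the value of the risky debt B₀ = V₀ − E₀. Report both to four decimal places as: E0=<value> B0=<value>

d₁ = [ln(V₀/D) + (r + σ²/2)T] / (σ√T)
   = [ln(69.3452/43.2928) + (0.0762 + 0.5·0.3958²)·7.8024] / (0.3958·√7.8024)
   = [0.471111 + 1.205696] / 1.105579 = 1.516677
d₂ = d₁ − σ√T = 1.516677 − 1.105579 = 0.411097
N(d₁) = 0.935326,  N(d₂) = 0.659499,  e^(−rT) = 0.551815
E₀ = V₀·N(d₁) − D·e^(−rT)·N(d₂)
   = 69.3452·0.935326 − 43.2928·0.551815·0.659499 = 49.105175
B₀ = V₀ − E₀ = 69.3452 − 49.105175 = 20.240025

E0=49.1052 B0=20.2400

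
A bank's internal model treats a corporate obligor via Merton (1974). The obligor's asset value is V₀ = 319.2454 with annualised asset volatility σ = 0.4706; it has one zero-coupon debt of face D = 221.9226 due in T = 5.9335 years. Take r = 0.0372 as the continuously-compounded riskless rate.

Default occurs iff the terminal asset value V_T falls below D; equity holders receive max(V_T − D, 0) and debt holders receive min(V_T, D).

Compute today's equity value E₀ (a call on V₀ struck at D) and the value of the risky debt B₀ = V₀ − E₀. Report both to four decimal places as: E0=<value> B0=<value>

d₁ = [ln(V₀/D) + (r + σ²/2)T] / (σ√T)
   = [ln(319.2454/221.9226) + (0.0372 + 0.5·0.4706²)·5.9335] / (0.4706·√5.9335)
   = [0.363631 + 0.877756] / 1.146324 = 1.082929
d₂ = d₁ − σ√T = 1.082929 − 1.146324 = -0.063395
N(d₁) = 0.860580,  N(d₂) = 0.474726,  e^(−rT) = 0.801936
E₀ = V₀·N(d₁) − D·e^(−rT)·N(d₂)
   = 319.2454·0.860580 − 221.9226·0.801936·0.474726 = 190.250293
B₀ = V₀ − E₀ = 319.2454 − 190.250293 = 128.995107

E0=190.2503 B0=128.9951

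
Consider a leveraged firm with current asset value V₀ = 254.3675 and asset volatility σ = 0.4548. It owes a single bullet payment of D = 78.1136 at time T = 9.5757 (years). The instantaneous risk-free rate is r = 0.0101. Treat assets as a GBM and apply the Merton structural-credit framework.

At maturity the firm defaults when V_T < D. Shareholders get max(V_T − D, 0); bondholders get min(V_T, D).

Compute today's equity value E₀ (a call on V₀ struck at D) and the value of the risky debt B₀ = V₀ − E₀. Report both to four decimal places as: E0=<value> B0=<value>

d₁ = [ln(V₀/D) + (r + σ²/2)T] / (σ√T)
   = [ln(254.3675/78.1136) + (0.0101 + 0.5·0.4548²)·9.5757] / (0.4548·√9.5757)
   = [1.180616 + 1.087048] / 1.407362 = 1.611287
d₂ = d₁ − σ√T = 1.611287 − 1.407362 = 0.203926
N(d₁) = 0.946441,  N(d₂) = 0.580794,  e^(−rT) = 0.907815
E₀ = V₀·N(d₁) − D·e^(−rT)·N(d₂)
   = 254.3675·0.946441 − 78.1136·0.907815·0.580794 = 199.558257
B₀ = V₀ − E₀ = 254.3675 − 199.558257 = 54.809243

E0=199.5583 B0=54.8092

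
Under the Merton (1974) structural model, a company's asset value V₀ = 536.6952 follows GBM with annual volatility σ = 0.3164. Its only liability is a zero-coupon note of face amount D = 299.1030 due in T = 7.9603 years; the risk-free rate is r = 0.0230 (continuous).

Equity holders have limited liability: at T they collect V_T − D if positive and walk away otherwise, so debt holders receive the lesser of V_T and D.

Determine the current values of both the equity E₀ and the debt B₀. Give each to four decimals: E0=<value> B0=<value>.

d₁ = [ln(V₀/D) + (r + σ²/2)T] / (σ√T)
   = [ln(536.6952/299.1030) + (0.0230 + 0.5·0.3164²)·7.9603] / (0.3164·√7.9603)
   = [0.584642 + 0.581536] / 0.892691 = 1.306362
d₂ = d₁ − σ√T = 1.306362 − 0.892691 = 0.413671
N(d₁) = 0.904285,  N(d₂) = 0.660443,  e^(−rT) = 0.832696
E₀ = V₀·N(d₁) − D·e^(−rT)·N(d₂)
   = 536.6952·0.904285 − 299.1030·0.832696·0.660443 = 320.834569
B₀ = V₀ − E₀ = 536.6952 − 320.834569 = 215.860631

E0=320.8346 B0=215.8606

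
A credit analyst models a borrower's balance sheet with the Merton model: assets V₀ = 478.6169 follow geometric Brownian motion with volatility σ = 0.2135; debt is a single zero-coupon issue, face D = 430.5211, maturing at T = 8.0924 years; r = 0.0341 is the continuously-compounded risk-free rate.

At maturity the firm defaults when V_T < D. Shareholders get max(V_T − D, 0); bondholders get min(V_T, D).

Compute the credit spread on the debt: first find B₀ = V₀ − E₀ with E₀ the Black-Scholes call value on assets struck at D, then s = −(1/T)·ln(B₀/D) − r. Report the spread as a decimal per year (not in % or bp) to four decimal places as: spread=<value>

d₁ = [ln(V₀/D) + (r + σ²/2)T] / (σ√T)
   = [ln(478.6169/430.5211) + (0.0341 + 0.5·0.2135²)·8.0924] / (0.2135·√8.0924)
   = [0.105904 + 0.460386] / 0.607347 = 0.932400
d₂ = d₁ − σ√T = 0.932400 − 0.607347 = 0.325053
N(d₁) = 0.824435,  N(d₂) = 0.627430,  e^(−rT) = 0.758850
E₀ = V₀·N(d₁) − D·e^(−rT)·N(d₂)
   = 478.6169·0.824435 − 430.5211·0.758850·0.627430 = 189.606627
B₀ = V₀ − E₀ = 478.6169 − 189.606627 = 289.010273
spread = −(1/T)·ln(B₀/D) − r = −(1/8.0924)·ln(289.010273/430.5211) − 0.0341 = 0.01514795

spread=0.0151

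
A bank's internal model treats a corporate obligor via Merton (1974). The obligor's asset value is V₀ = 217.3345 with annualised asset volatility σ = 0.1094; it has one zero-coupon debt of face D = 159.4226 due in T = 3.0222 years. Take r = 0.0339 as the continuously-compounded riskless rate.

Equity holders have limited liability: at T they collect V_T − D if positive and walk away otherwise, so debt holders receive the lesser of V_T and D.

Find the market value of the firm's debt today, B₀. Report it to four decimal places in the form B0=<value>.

d₁ = [ln(V₀/D) + (r + σ²/2)T] / (σ√T)
   = [ln(217.3345/159.4226) + (0.0339 + 0.5·0.1094²)·3.0222] / (0.1094·√3.0222)
   = [0.309879 + 0.120538] / 0.190186 = 2.263136
d₂ = d₁ − σ√T = 2.263136 − 0.190186 = 2.072949
N(d₁) = 0.988186,  N(d₂) = 0.980912,  e^(−rT) = 0.902621
E₀ = V₀·N(d₁) − D·e^(−rT)·N(d₂)
   = 217.3345·0.988186 − 159.4226·0.902621·0.980912 = 73.615603
B₀ = V₀ − E₀ = 217.3345 − 73.615603 = 143.718897

B0=143.7189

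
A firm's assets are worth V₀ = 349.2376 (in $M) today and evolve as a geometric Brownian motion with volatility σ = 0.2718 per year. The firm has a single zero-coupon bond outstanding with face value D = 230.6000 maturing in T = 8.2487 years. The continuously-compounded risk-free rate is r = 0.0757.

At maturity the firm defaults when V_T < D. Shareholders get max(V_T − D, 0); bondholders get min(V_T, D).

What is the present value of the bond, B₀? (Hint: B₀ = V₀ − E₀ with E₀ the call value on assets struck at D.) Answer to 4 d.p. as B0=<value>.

B0=116.9593

d₁ = [ln(V₀/D) + (r + σ²/2)T] / (σ√T)
   = [ln(349.2376/230.6000) + (0.0757 + 0.5·0.2718²)·8.2487] / (0.2718·√8.2487)
   = [0.415068 + 0.929114] / 0.780625 = 1.721931
d₂ = d₁ − σ√T = 1.721931 − 0.780625 = 0.941307
N(d₁) = 0.957459,  N(d₂) = 0.826726,  e^(−rT) = 0.535568
E₀ = V₀·N(d₁) − D·e^(−rT)·N(d₂)
   = 349.2376·0.957459 − 230.6000·0.535568·0.826726 = 232.278288
B₀ = V₀ − E₀ = 349.2376 − 232.278288 = 116.959312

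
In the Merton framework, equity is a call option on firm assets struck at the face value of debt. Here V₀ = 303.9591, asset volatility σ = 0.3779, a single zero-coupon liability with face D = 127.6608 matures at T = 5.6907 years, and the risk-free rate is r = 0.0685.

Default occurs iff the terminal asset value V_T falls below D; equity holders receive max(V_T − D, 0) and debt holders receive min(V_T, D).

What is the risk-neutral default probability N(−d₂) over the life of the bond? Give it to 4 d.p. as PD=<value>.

d₁ = [ln(V₀/D) + (r + σ²/2)T] / (σ√T)
   = [ln(303.9591/127.6608) + (0.0685 + 0.5·0.3779²)·5.6907] / (0.3779·√5.6907)
   = [0.867516 + 0.796153] / 0.901488 = 1.845471
d₂ = d₁ − σ√T = 1.845471 − 0.901488 = 0.943984
risk-neutral PD = N(−d₂) = N(-0.943984) = 0.172589

PD=0.1726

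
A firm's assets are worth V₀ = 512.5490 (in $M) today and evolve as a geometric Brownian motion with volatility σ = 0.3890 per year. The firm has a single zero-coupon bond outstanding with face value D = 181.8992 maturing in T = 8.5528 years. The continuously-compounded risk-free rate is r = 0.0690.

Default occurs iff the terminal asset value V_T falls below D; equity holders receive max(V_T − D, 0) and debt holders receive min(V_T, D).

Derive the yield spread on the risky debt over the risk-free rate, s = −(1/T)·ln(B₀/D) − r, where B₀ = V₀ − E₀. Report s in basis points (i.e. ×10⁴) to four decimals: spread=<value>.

d₁ = [ln(V₀/D) + (r + σ²/2)T] / (σ√T)
   = [ln(512.5490/181.8992) + (0.0690 + 0.5·0.3890²)·8.5528] / (0.3890·√8.5528)
   = [1.035944 + 1.237252] / 1.137637 = 1.998173
d₂ = d₁ − σ√T = 1.998173 − 1.137637 = 0.860536
N(d₁) = 0.977151,  N(d₂) = 0.805253,  e^(−rT) = 0.554248
E₀ = V₀·N(d₁) − D·e^(−rT)·N(d₂)
   = 512.5490·0.977151 − 181.8992·0.554248·0.805253 = 419.654383
B₀ = V₀ − E₀ = 512.5490 − 419.654383 = 92.894617
spread = −(1/T)·ln(B₀/D) − r = −(1/8.5528)·ln(92.894617/181.8992) − 0.0690 = 0.00956924
in basis points: 0.00956924 × 10⁴ = 95.6924 bp

spread=95.6924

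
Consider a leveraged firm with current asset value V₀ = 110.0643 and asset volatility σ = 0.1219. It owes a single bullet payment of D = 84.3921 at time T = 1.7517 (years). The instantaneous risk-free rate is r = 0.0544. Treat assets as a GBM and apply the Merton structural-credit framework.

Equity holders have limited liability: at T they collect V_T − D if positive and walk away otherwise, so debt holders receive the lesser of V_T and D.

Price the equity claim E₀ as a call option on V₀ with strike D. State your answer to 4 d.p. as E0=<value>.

d₁ = [ln(V₀/D) + (r + σ²/2)T] / (σ√T)
   = [ln(110.0643/84.3921) + (0.0544 + 0.5·0.1219²)·1.7517] / (0.1219·√1.7517)
   = [0.265591 + 0.108307] / 0.161337 = 2.317500
d₂ = d₁ − σ√T = 2.317500 − 0.161337 = 2.156164
N(d₁) = 0.989762,  N(d₂) = 0.984465,  e^(−rT) = 0.909107
E₀ = V₀·N(d₁) − D·e^(−rT)·N(d₂)
   = 110.0643·0.989762 − 84.3921·0.909107·0.984465 = 33.407888

E0=33.4079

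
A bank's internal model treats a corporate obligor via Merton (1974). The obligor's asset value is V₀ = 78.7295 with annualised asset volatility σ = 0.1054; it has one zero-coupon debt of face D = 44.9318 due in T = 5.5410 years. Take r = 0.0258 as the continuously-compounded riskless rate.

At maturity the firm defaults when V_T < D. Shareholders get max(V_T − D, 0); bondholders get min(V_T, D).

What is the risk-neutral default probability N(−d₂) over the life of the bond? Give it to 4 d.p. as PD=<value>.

d₁ = [ln(V₀/D) + (r + σ²/2)T] / (σ√T)
   = [ln(78.7295/44.9318) + (0.0258 + 0.5·0.1054²)·5.5410] / (0.1054·√5.5410)
   = [0.560872 + 0.173736] / 0.248105 = 2.960881
d₂ = d₁ − σ√T = 2.960881 − 0.248105 = 2.712776
risk-neutral PD = N(−d₂) = N(-2.712776) = 0.003336

PD=0.0033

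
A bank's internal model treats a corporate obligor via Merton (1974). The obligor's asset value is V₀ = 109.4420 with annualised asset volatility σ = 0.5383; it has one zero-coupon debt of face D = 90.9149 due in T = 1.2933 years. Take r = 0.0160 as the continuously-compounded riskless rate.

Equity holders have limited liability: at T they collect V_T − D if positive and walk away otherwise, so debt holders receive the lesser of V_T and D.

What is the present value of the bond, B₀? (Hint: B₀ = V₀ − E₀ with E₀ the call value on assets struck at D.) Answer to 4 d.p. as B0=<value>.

B0=74.0887

d₁ = [ln(V₀/D) + (r + σ²/2)T] / (σ√T)
   = [ln(109.4420/90.9149) + (0.0160 + 0.5·0.5383²)·1.2933] / (0.5383·√1.2933)
   = [0.185471 + 0.208071] / 0.612173 = 0.642860
d₂ = d₁ − σ√T = 0.642860 − 0.612173 = 0.030687
N(d₁) = 0.739843,  N(d₂) = 0.512240,  e^(−rT) = 0.979520
E₀ = V₀·N(d₁) − D·e^(−rT)·N(d₂)
   = 109.4420·0.739843 − 90.9149·0.979520·0.512240 = 35.353319
B₀ = V₀ − E₀ = 109.4420 − 35.353319 = 74.088681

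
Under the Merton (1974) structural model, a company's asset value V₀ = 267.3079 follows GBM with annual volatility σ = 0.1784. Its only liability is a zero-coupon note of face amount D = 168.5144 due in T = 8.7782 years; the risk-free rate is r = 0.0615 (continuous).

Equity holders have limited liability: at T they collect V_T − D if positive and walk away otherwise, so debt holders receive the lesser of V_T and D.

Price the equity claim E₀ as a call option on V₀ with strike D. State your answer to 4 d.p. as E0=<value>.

E0=170.0279

d₁ = [ln(V₀/D) + (r + σ²/2)T] / (σ√T)
   = [ln(267.3079/168.5144) + (0.0615 + 0.5·0.1784²)·8.7782] / (0.1784·√8.7782)
   = [0.461380 + 0.679549] / 0.528564 = 2.158545
d₂ = d₁ − σ√T = 2.158545 − 0.528564 = 1.629981
N(d₁) = 0.984557,  N(d₂) = 0.948447,  e^(−rT) = 0.582830
E₀ = V₀·N(d₁) − D·e^(−rT)·N(d₂)
   = 267.3079·0.984557 − 168.5144·0.582830·0.948447 = 170.027912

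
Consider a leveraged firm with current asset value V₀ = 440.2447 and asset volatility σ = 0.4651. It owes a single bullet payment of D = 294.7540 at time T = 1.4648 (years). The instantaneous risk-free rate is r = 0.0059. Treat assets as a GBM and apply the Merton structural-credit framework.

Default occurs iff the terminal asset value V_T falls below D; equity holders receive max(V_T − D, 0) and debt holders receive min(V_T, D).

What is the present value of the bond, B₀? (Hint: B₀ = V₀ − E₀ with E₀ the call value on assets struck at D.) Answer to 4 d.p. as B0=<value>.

d₁ = [ln(V₀/D) + (r + σ²/2)T] / (σ√T)
   = [ln(440.2447/294.7540) + (0.0059 + 0.5·0.4651²)·1.4648] / (0.4651·√1.4648)
   = [0.401190 + 0.167074] / 0.562906 = 1.009518
d₂ = d₁ − σ√T = 1.009518 − 0.562906 = 0.446612
N(d₁) = 0.843637,  N(d₂) = 0.672423,  e^(−rT) = 0.991395
E₀ = V₀·N(d₁) − D·e^(−rT)·N(d₂)
   = 440.2447·0.843637 − 294.7540·0.991395·0.672423 = 174.912939
B₀ = V₀ − E₀ = 440.2447 − 174.912939 = 265.331761

B0=265.3318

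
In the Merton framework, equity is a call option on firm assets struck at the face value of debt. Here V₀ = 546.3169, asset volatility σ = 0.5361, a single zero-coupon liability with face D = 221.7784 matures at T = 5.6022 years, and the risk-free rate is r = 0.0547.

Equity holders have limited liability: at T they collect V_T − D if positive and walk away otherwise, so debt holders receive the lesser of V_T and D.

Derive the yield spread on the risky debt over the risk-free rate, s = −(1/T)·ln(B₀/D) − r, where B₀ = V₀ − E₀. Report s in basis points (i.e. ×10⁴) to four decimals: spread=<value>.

spread=369.3908

d₁ = [ln(V₀/D) + (r + σ²/2)T] / (σ√T)
   = [ln(546.3169/221.7784) + (0.0547 + 0.5·0.5361²)·5.6022] / (0.5361·√5.6022)
   = [0.901521 + 1.111485] / 1.268893 = 1.586427
d₂ = d₁ − σ√T = 1.586427 − 1.268893 = 0.317533
N(d₁) = 0.943679,  N(d₂) = 0.624580,  e^(−rT) = 0.736062
E₀ = V₀·N(d₁) − D·e^(−rT)·N(d₂)
   = 546.3169·0.943679 − 221.7784·0.736062·0.624580 = 413.589392
B₀ = V₀ − E₀ = 546.3169 − 413.589392 = 132.727508
spread = −(1/T)·ln(B₀/D) − r = −(1/5.6022)·ln(132.727508/221.7784) − 0.0547 = 0.03693908
in basis points: 0.03693908 × 10⁴ = 369.3908 bp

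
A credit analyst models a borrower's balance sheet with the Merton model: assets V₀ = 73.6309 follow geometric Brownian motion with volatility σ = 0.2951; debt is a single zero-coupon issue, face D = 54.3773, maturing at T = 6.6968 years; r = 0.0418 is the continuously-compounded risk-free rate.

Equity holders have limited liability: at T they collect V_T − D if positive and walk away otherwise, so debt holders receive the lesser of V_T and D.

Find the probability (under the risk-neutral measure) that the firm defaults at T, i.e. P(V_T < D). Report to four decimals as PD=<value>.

d₁ = [ln(V₀/D) + (r + σ²/2)T] / (σ√T)
   = [ln(73.6309/54.3773) + (0.0418 + 0.5·0.2951²)·6.6968] / (0.2951·√6.6968)
   = [0.303118 + 0.571518] / 0.763665 = 1.145314
d₂ = d₁ − σ√T = 1.145314 − 0.763665 = 0.381649
risk-neutral PD = N(−d₂) = N(-0.381649) = 0.351361

PD=0.3514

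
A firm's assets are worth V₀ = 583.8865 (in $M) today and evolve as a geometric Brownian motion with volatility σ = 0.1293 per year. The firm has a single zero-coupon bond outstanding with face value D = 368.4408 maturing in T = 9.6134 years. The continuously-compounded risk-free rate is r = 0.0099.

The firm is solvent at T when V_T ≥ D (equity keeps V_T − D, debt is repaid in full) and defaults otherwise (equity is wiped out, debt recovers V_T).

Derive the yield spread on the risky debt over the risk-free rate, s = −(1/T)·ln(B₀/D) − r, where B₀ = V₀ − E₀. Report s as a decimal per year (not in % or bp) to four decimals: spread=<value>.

spread=0.0021

d₁ = [ln(V₀/D) + (r + σ²/2)T] / (σ√T)
   = [ln(583.8865/368.4408) + (0.0099 + 0.5·0.1293²)·9.6134] / (0.1293·√9.6134)
   = [0.460427 + 0.175533] / 0.400901 = 1.586327
d₂ = d₁ − σ√T = 1.586327 − 0.400901 = 1.185426
N(d₁) = 0.943667,  N(d₂) = 0.882076,  e^(−rT) = 0.909216
E₀ = V₀·N(d₁) − D·e^(−rT)·N(d₂)
   = 583.8865·0.943667 − 368.4408·0.909216·0.882076 = 255.506219
B₀ = V₀ − E₀ = 583.8865 − 255.506219 = 328.380281
spread = −(1/T)·ln(B₀/D) − r = −(1/9.6134)·ln(328.380281/368.4408) − 0.0099 = 0.00207367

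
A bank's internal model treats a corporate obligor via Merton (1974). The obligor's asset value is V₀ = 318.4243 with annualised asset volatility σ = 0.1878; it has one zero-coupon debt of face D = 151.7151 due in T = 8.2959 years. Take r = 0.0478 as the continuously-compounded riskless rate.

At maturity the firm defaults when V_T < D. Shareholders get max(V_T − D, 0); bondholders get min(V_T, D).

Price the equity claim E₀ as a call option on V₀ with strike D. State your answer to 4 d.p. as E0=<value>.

E0=216.9809

d₁ = [ln(V₀/D) + (r + σ²/2)T] / (σ√T)
   = [ln(318.4243/151.7151) + (0.0478 + 0.5·0.1878²)·8.2959] / (0.1878·√8.2959)
   = [0.741380 + 0.542837] / 0.540913 = 2.374167
d₂ = d₁ − σ√T = 2.374167 − 0.540913 = 1.833254
N(d₁) = 0.991206,  N(d₂) = 0.966618,  e^(−rT) = 0.672641
E₀ = V₀·N(d₁) − D·e^(−rT)·N(d₂)
   = 318.4243·0.991206 − 151.7151·0.672641·0.966618 = 216.980901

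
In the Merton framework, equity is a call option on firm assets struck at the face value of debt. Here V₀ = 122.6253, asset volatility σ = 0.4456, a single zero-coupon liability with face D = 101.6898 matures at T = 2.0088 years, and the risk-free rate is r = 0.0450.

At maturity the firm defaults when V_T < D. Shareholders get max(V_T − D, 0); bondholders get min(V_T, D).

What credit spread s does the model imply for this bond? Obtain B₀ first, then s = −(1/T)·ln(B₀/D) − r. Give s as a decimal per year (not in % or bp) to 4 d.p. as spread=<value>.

d₁ = [ln(V₀/D) + (r + σ²/2)T] / (σ√T)
   = [ln(122.6253/101.6898) + (0.0450 + 0.5·0.4456²)·2.0088] / (0.4456·√2.0088)
   = [0.187206 + 0.289829] / 0.631558 = 0.755331
d₂ = d₁ − σ√T = 0.755331 − 0.631558 = 0.123772
N(d₁) = 0.774975,  N(d₂) = 0.549252,  e^(−rT) = 0.913569
E₀ = V₀·N(d₁) − D·e^(−rT)·N(d₂)
   = 122.6253·0.774975 − 101.6898·0.913569·0.549252 = 44.005601
B₀ = V₀ − E₀ = 122.6253 − 44.005601 = 78.619699
spread = −(1/T)·ln(B₀/D) − r = −(1/2.0088)·ln(78.619699/101.6898) − 0.0450 = 0.08308876

spread=0.0831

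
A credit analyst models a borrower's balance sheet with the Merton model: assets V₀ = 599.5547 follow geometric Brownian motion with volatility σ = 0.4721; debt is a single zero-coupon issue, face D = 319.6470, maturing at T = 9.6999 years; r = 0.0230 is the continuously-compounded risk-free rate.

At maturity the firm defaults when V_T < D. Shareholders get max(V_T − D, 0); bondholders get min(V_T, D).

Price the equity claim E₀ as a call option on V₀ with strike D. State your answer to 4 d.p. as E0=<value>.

d₁ = [ln(V₀/D) + (r + σ²/2)T] / (σ√T)
   = [ln(599.5547/319.6470) + (0.0230 + 0.5·0.4721²)·9.6999] / (0.4721·√9.6999)
   = [0.628970 + 1.304047] / 1.470340 = 1.314674
d₂ = d₁ − σ√T = 1.314674 − 1.470340 = -0.155666
N(d₁) = 0.905690,  N(d₂) = 0.438148,  e^(−rT) = 0.800037
E₀ = V₀·N(d₁) − D·e^(−rT)·N(d₂)
   = 599.5547·0.905690 − 319.6470·0.800037·0.438148 = 430.963470

E0=430.9635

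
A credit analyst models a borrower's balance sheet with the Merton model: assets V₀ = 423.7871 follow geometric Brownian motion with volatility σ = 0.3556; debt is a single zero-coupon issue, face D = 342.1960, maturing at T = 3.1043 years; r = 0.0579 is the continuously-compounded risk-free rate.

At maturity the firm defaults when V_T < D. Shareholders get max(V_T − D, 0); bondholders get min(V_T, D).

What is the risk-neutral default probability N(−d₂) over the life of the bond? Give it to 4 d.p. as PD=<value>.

PD=0.3764

d₁ = [ln(V₀/D) + (r + σ²/2)T] / (σ√T)
   = [ln(423.7871/342.1960) + (0.0579 + 0.5·0.3556²)·3.1043] / (0.3556·√3.1043)
   = [0.213848 + 0.376010] / 0.626532 = 0.941464
d₂ = d₁ − σ√T = 0.941464 − 0.626532 = 0.314932
risk-neutral PD = N(−d₂) = N(-0.314932) = 0.376407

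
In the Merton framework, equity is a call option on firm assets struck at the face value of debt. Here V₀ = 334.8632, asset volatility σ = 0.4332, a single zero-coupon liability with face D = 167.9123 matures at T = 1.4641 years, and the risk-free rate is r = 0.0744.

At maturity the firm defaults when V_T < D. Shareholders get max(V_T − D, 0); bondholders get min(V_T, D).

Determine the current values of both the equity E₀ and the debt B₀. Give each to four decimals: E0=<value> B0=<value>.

d₁ = [ln(V₀/D) + (r + σ²/2)T] / (σ√T)
   = [ln(334.8632/167.9123) + (0.0744 + 0.5·0.4332²)·1.4641] / (0.4332·√1.4641)
   = [0.690280 + 0.246307] / 0.524172 = 1.786794
d₂ = d₁ − σ√T = 1.786794 − 0.524172 = 1.262622
N(d₁) = 0.963015,  N(d₂) = 0.896637,  e^(−rT) = 0.896794
E₀ = V₀·N(d₁) − D·e^(−rT)·N(d₂)
   = 334.8632·0.963015 − 167.9123·0.896794·0.896637 = 187.460015
B₀ = V₀ − E₀ = 334.8632 − 187.460015 = 147.403185

E0=187.4600 B0=147.4032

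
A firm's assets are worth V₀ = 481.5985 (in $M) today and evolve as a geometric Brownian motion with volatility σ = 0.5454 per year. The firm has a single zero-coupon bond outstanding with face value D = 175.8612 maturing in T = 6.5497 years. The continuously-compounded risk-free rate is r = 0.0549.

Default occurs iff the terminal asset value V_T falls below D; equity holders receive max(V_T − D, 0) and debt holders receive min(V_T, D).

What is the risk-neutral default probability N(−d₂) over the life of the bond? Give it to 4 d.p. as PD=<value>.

PD=0.3892

d₁ = [ln(V₀/D) + (r + σ²/2)T] / (σ√T)
   = [ln(481.5985/175.8612) + (0.0549 + 0.5·0.5454²)·6.5497] / (0.5454·√6.5497)
   = [1.007416 + 1.333719] / 1.395808 = 1.677261
d₂ = d₁ − σ√T = 1.677261 − 1.395808 = 0.281452
risk-neutral PD = N(−d₂) = N(-0.281452) = 0.389182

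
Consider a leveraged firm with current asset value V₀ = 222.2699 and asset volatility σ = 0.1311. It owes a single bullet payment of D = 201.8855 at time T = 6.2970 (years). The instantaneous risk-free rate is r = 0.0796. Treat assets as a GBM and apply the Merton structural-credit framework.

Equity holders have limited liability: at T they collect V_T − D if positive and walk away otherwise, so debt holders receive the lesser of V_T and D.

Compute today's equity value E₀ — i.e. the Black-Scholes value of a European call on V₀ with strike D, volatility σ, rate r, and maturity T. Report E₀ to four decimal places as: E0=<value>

E0=100.7080

d₁ = [ln(V₀/D) + (r + σ²/2)T] / (σ√T)
   = [ln(222.2699/201.8855) + (0.0796 + 0.5·0.1311²)·6.2970] / (0.1311·√6.2970)
   = [0.096192 + 0.555355] / 0.328980 = 1.980506
d₂ = d₁ − σ√T = 1.980506 − 0.328980 = 1.651526
N(d₁) = 0.976177,  N(d₂) = 0.950684,  e^(−rT) = 0.605778
E₀ = V₀·N(d₁) − D·e^(−rT)·N(d₂)
   = 222.2699·0.976177 − 201.8855·0.605778·0.950684 = 100.708025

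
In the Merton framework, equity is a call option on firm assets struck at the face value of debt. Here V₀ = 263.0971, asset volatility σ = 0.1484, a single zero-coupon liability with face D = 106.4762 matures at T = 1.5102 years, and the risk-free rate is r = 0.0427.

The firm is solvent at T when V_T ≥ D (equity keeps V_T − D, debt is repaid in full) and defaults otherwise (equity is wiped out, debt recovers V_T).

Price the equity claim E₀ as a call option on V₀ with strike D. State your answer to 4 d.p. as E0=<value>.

d₁ = [ln(V₀/D) + (r + σ²/2)T] / (σ√T)
   = [ln(263.0971/106.4762) + (0.0427 + 0.5·0.1484²)·1.5102] / (0.1484·√1.5102)
   = [0.904602 + 0.081115] / 0.182369 = 5.405064
d₂ = d₁ − σ√T = 5.405064 − 0.182369 = 5.222695
N(d₁) = 1.000000,  N(d₂) = 1.000000,  e^(−rT) = 0.937550
E₀ = V₀·N(d₁) − D·e^(−rT)·N(d₂)
   = 263.0971·1.000000 − 106.4762·0.937550·1.000000 = 163.270374

E0=163.2704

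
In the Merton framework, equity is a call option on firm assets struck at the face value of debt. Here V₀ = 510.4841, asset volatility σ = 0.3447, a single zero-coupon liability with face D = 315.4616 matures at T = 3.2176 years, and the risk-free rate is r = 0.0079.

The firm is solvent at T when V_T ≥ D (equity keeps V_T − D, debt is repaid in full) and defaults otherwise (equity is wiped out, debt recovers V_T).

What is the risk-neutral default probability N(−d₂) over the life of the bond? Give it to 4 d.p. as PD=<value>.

PD=0.3049

d₁ = [ln(V₀/D) + (r + σ²/2)T] / (σ√T)
   = [ln(510.4841/315.4616) + (0.0079 + 0.5·0.3447²)·3.2176] / (0.3447·√3.2176)
   = [0.481323 + 0.216574] / 0.618311 = 1.128713
d₂ = d₁ − σ√T = 1.128713 − 0.618311 = 0.510401
risk-neutral PD = N(−d₂) = N(-0.510401) = 0.304885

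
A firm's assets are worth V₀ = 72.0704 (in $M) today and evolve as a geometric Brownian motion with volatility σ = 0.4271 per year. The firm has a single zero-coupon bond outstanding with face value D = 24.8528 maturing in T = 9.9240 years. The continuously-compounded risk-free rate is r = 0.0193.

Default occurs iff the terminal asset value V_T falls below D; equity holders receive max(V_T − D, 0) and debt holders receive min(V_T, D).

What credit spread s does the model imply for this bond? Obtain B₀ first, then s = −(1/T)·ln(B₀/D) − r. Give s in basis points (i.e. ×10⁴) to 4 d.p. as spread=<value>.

d₁ = [ln(V₀/D) + (r + σ²/2)T] / (σ√T)
   = [ln(72.0704/24.8528) + (0.0193 + 0.5·0.4271²)·9.9240] / (0.4271·√9.9240)
   = [1.064673 + 1.096674] / 1.345467 = 1.606392
d₂ = d₁ − σ√T = 1.606392 − 1.345467 = 0.260925
N(d₁) = 0.945906,  N(d₂) = 0.602925,  e^(−rT) = 0.825692
E₀ = V₀·N(d₁) − D·e^(−rT)·N(d₂)
   = 72.0704·0.945906 − 24.8528·0.825692·0.602925 = 55.799351
B₀ = V₀ − E₀ = 72.0704 − 55.799351 = 16.271049
spread = −(1/T)·ln(B₀/D) − r = −(1/9.9240)·ln(16.271049/24.8528) − 0.0193 = 0.02338269
in basis points: 0.02338269 × 10⁴ = 233.8269 bp

spread=233.8269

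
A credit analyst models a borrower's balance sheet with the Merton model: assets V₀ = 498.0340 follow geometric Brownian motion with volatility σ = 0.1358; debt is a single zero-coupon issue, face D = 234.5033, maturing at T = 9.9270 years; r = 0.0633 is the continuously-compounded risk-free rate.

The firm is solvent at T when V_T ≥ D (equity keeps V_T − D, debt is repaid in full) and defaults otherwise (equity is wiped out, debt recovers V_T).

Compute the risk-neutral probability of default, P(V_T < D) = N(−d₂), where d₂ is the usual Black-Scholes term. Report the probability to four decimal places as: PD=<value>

PD=0.0013

d₁ = [ln(V₀/D) + (r + σ²/2)T] / (σ√T)
   = [ln(498.0340/234.5033) + (0.0633 + 0.5·0.1358²)·9.9270] / (0.1358·√9.9270)
   = [0.753199 + 0.719914] / 0.427867 = 3.442922
d₂ = d₁ − σ√T = 3.442922 − 0.427867 = 3.015055
risk-neutral PD = N(−d₂) = N(-3.015055) = 0.001285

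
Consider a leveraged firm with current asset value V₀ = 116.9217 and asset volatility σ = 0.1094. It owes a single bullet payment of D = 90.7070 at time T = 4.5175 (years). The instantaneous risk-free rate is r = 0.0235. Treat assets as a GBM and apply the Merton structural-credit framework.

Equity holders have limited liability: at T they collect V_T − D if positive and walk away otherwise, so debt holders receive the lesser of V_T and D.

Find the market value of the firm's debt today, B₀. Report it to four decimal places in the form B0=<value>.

B0=80.9784

d₁ = [ln(V₀/D) + (r + σ²/2)T] / (σ√T)
   = [ln(116.9217/90.7070) + (0.0235 + 0.5·0.1094²)·4.5175] / (0.1094·√4.5175)
   = [0.253870 + 0.133195] / 0.232523 = 1.664628
d₂ = d₁ − σ√T = 1.664628 − 0.232523 = 1.432105
N(d₁) = 0.952007,  N(d₂) = 0.923943,  e^(−rT) = 0.899280
E₀ = V₀·N(d₁) − D·e^(−rT)·N(d₂)
   = 116.9217·0.952007 − 90.7070·0.899280·0.923943 = 35.943298
B₀ = V₀ − E₀ = 116.9217 − 35.943298 = 80.978402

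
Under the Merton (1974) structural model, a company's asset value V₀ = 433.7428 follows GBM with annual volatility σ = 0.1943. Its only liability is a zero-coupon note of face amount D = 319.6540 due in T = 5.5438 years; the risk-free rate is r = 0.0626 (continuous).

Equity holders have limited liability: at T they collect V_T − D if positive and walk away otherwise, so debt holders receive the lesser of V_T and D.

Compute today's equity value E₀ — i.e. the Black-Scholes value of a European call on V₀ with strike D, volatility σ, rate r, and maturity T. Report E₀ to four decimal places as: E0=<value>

E0=212.6882

d₁ = [ln(V₀/D) + (r + σ²/2)T] / (σ√T)
   = [ln(433.7428/319.6540) + (0.0626 + 0.5·0.1943²)·5.5438] / (0.1943·√5.5438)
   = [0.305213 + 0.451688] / 0.457485 = 1.654483
d₂ = d₁ − σ√T = 1.654483 − 0.457485 = 1.196998
N(d₁) = 0.950985,  N(d₂) = 0.884346,  e^(−rT) = 0.706776
E₀ = V₀·N(d₁) − D·e^(−rT)·N(d₂)
   = 433.7428·0.950985 − 319.6540·0.706776·0.884346 = 212.688225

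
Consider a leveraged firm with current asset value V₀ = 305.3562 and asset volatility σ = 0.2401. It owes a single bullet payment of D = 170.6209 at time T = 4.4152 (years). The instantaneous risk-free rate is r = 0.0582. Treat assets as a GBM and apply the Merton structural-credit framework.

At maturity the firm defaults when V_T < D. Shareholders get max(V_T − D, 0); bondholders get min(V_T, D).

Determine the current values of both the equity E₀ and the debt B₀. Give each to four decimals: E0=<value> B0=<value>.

d₁ = [ln(V₀/D) + (r + σ²/2)T] / (σ√T)
   = [ln(305.3562/170.6209) + (0.0582 + 0.5·0.2401²)·4.4152] / (0.2401·√4.4152)
   = [0.582035 + 0.384228] / 0.504507 = 1.915262
d₂ = d₁ − σ√T = 1.915262 − 0.504507 = 1.410754
N(d₁) = 0.972270,  N(d₂) = 0.920841,  e^(−rT) = 0.773396
E₀ = V₀·N(d₁) − D·e^(−rT)·N(d₂)
   = 305.3562·0.972270 − 170.6209·0.773396·0.920841 = 175.376912
B₀ = V₀ − E₀ = 305.3562 − 175.376912 = 129.979288

E0=175.3769 B0=129.9793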